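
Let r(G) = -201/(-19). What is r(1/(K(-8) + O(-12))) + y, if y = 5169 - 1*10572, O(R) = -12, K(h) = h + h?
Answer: -102456/19 ≈ -5392.4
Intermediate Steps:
K(h) = 2*h
r(G) = 201/19 (r(G) = -201*(-1/19) = 201/19)
y = -5403 (y = 5169 - 10572 = -5403)
r(1/(K(-8) + O(-12))) + y = 201/19 - 5403 = -102456/19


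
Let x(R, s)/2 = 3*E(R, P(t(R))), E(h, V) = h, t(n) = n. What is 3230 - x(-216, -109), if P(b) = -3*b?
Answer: 4526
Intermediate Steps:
x(R, s) = 6*R (x(R, s) = 2*(3*R) = 6*R)
3230 - x(-216, -109) = 3230 - 6*(-216) = 3230 - 1*(-1296) = 3230 + 1296 = 4526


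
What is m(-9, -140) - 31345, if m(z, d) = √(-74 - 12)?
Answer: -31345 + I*√86 ≈ -31345.0 + 9.2736*I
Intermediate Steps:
m(z, d) = I*√86 (m(z, d) = √(-86) = I*√86)
m(-9, -140) - 31345 = I*√86 - 31345 = -31345 + I*√86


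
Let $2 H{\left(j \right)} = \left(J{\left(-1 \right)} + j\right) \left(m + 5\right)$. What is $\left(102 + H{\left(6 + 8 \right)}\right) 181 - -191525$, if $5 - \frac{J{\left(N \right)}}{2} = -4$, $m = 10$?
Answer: $253427$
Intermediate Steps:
$J{\left(N \right)} = 18$ ($J{\left(N \right)} = 10 - -8 = 10 + 8 = 18$)
$H{\left(j \right)} = 135 + \frac{15 j}{2}$ ($H{\left(j \right)} = \frac{\left(18 + j\right) \left(10 + 5\right)}{2} = \frac{\left(18 + j\right) 15}{2} = \frac{270 + 15 j}{2} = 135 + \frac{15 j}{2}$)
$\left(102 + H{\left(6 + 8 \right)}\right) 181 - -191525 = \left(102 + \left(135 + \frac{15 \left(6 + 8\right)}{2}\right)\right) 181 - -191525 = \left(102 + \left(135 + \frac{15}{2} \cdot 14\right)\right) 181 + 191525 = \left(102 + \left(135 + 105\right)\right) 181 + 191525 = \left(102 + 240\right) 181 + 191525 = 342 \cdot 181 + 191525 = 61902 + 191525 = 253427$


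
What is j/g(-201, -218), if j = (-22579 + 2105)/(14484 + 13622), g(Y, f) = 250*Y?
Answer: 10237/706163250 ≈ 1.4497e-5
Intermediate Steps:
j = -10237/14053 (j = -20474/28106 = -20474*1/28106 = -10237/14053 ≈ -0.72846)
j/g(-201, -218) = -10237/(14053*(250*(-201))) = -10237/14053/(-50250) = -10237/14053*(-1/50250) = 10237/706163250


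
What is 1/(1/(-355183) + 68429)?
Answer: 355183/24304817506 ≈ 1.4614e-5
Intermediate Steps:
1/(1/(-355183) + 68429) = 1/(-1/355183 + 68429) = 1/(24304817506/355183) = 355183/24304817506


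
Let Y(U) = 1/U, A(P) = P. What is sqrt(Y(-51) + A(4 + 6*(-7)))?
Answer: I*sqrt(98889)/51 ≈ 6.166*I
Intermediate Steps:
sqrt(Y(-51) + A(4 + 6*(-7))) = sqrt(1/(-51) + (4 + 6*(-7))) = sqrt(-1/51 + (4 - 42)) = sqrt(-1/51 - 38) = sqrt(-1939/51) = I*sqrt(98889)/51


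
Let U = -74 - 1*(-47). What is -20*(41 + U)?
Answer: -280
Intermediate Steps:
U = -27 (U = -74 + 47 = -27)
-20*(41 + U) = -20*(41 - 27) = -20*14 = -280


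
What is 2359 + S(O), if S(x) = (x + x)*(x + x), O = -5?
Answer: 2459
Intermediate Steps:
S(x) = 4*x² (S(x) = (2*x)*(2*x) = 4*x²)
2359 + S(O) = 2359 + 4*(-5)² = 2359 + 4*25 = 2359 + 100 = 2459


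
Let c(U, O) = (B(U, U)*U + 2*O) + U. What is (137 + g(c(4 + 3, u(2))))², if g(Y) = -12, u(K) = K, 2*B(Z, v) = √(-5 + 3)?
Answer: 15625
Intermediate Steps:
B(Z, v) = I*√2/2 (B(Z, v) = √(-5 + 3)/2 = √(-2)/2 = (I*√2)/2 = I*√2/2)
c(U, O) = U + 2*O + I*U*√2/2 (c(U, O) = ((I*√2/2)*U + 2*O) + U = (I*U*√2/2 + 2*O) + U = (2*O + I*U*√2/2) + U = U + 2*O + I*U*√2/2)
(137 + g(c(4 + 3, u(2))))² = (137 - 12)² = 125² = 15625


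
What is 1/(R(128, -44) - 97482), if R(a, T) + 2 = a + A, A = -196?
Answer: -1/97552 ≈ -1.0251e-5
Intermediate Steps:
R(a, T) = -198 + a (R(a, T) = -2 + (a - 196) = -2 + (-196 + a) = -198 + a)
1/(R(128, -44) - 97482) = 1/((-198 + 128) - 97482) = 1/(-70 - 97482) = 1/(-97552) = -1/97552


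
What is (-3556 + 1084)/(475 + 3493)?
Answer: -309/496 ≈ -0.62298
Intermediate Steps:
(-3556 + 1084)/(475 + 3493) = -2472/3968 = -2472*1/3968 = -309/496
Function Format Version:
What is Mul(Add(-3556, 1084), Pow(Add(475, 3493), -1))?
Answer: Rational(-309, 496) ≈ -0.62298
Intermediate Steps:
Mul(Add(-3556, 1084), Pow(Add(475, 3493), -1)) = Mul(-2472, Pow(3968, -1)) = Mul(-2472, Rational(1, 3968)) = Rational(-309, 496)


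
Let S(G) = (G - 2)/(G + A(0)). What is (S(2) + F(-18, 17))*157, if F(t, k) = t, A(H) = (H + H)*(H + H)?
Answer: -2826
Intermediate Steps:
A(H) = 4*H² (A(H) = (2*H)*(2*H) = 4*H²)
S(G) = (-2 + G)/G (S(G) = (G - 2)/(G + 4*0²) = (-2 + G)/(G + 4*0) = (-2 + G)/(G + 0) = (-2 + G)/G)
(S(2) + F(-18, 17))*157 = ((-2 + 2)/2 - 18)*157 = ((½)*0 - 18)*157 = (0 - 18)*157 = -18*157 = -2826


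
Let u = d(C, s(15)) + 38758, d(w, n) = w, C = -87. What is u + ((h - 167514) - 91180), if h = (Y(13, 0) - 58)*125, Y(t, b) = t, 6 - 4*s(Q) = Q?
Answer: -225648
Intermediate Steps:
s(Q) = 3/2 - Q/4
h = -5625 (h = (13 - 58)*125 = -45*125 = -5625)
u = 38671 (u = -87 + 38758 = 38671)
u + ((h - 167514) - 91180) = 38671 + ((-5625 - 167514) - 91180) = 38671 + (-173139 - 91180) = 38671 - 264319 = -225648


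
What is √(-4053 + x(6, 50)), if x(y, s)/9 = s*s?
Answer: √18447 ≈ 135.82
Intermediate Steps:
x(y, s) = 9*s² (x(y, s) = 9*(s*s) = 9*s²)
√(-4053 + x(6, 50)) = √(-4053 + 9*50²) = √(-4053 + 9*2500) = √(-4053 + 22500) = √18447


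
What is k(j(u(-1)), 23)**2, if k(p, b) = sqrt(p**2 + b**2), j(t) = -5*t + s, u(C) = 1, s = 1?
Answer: 545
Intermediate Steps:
j(t) = 1 - 5*t (j(t) = -5*t + 1 = 1 - 5*t)
k(p, b) = sqrt(b**2 + p**2)
k(j(u(-1)), 23)**2 = (sqrt(23**2 + (1 - 5*1)**2))**2 = (sqrt(529 + (1 - 5)**2))**2 = (sqrt(529 + (-4)**2))**2 = (sqrt(529 + 16))**2 = (sqrt(545))**2 = 545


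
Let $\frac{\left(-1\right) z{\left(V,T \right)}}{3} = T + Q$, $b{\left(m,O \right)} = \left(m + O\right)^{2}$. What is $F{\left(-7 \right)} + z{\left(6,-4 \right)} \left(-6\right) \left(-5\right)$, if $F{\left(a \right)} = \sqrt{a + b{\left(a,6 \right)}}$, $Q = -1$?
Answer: $450 + i \sqrt{6} \approx 450.0 + 2.4495 i$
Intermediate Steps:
$b{\left(m,O \right)} = \left(O + m\right)^{2}$
$z{\left(V,T \right)} = 3 - 3 T$ ($z{\left(V,T \right)} = - 3 \left(T - 1\right) = - 3 \left(-1 + T\right) = 3 - 3 T$)
$F{\left(a \right)} = \sqrt{a + \left(6 + a\right)^{2}}$
$F{\left(-7 \right)} + z{\left(6,-4 \right)} \left(-6\right) \left(-5\right) = \sqrt{-7 + \left(6 - 7\right)^{2}} + \left(3 - -12\right) \left(-6\right) \left(-5\right) = \sqrt{-7 + \left(-1\right)^{2}} + \left(3 + 12\right) \left(-6\right) \left(-5\right) = \sqrt{-7 + 1} + 15 \left(-6\right) \left(-5\right) = \sqrt{-6} - -450 = i \sqrt{6} + 450 = 450 + i \sqrt{6}$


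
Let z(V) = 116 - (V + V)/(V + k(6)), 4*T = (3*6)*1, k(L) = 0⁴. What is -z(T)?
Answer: -114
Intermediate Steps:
k(L) = 0
T = 9/2 (T = ((3*6)*1)/4 = (18*1)/4 = (¼)*18 = 9/2 ≈ 4.5000)
z(V) = 114 (z(V) = 116 - (V + V)/(V + 0) = 116 - 2*V/V = 116 - 1*2 = 116 - 2 = 114)
-z(T) = -1*114 = -114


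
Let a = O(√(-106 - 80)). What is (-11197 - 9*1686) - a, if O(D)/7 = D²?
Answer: -25069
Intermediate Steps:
O(D) = 7*D²
a = -1302 (a = 7*(√(-106 - 80))² = 7*(√(-186))² = 7*(I*√186)² = 7*(-186) = -1302)
(-11197 - 9*1686) - a = (-11197 - 9*1686) - 1*(-1302) = (-11197 - 1*15174) + 1302 = (-11197 - 15174) + 1302 = -26371 + 1302 = -25069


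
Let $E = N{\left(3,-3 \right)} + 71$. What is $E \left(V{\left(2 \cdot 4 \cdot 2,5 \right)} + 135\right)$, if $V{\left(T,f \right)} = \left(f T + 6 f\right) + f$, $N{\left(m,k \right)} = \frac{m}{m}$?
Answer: $18000$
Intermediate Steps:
$N{\left(m,k \right)} = 1$
$V{\left(T,f \right)} = 7 f + T f$ ($V{\left(T,f \right)} = \left(T f + 6 f\right) + f = \left(6 f + T f\right) + f = 7 f + T f$)
$E = 72$ ($E = 1 + 71 = 72$)
$E \left(V{\left(2 \cdot 4 \cdot 2,5 \right)} + 135\right) = 72 \left(5 \left(7 + 2 \cdot 4 \cdot 2\right) + 135\right) = 72 \left(5 \left(7 + 8 \cdot 2\right) + 135\right) = 72 \left(5 \left(7 + 16\right) + 135\right) = 72 \left(5 \cdot 23 + 135\right) = 72 \left(115 + 135\right) = 72 \cdot 250 = 18000$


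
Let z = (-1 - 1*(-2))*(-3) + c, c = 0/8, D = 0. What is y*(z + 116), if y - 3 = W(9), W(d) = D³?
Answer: 339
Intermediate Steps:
c = 0 (c = 0*(⅛) = 0)
z = -3 (z = (-1 - 1*(-2))*(-3) + 0 = (-1 + 2)*(-3) + 0 = 1*(-3) + 0 = -3 + 0 = -3)
W(d) = 0 (W(d) = 0³ = 0)
y = 3 (y = 3 + 0 = 3)
y*(z + 116) = 3*(-3 + 116) = 3*113 = 339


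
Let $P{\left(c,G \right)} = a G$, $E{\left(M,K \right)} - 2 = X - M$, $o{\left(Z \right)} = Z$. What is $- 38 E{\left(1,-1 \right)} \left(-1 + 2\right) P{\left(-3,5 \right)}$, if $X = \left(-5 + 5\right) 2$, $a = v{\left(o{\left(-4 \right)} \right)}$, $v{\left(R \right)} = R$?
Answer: $760$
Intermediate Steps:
$a = -4$
$X = 0$ ($X = 0 \cdot 2 = 0$)
$E{\left(M,K \right)} = 2 - M$ ($E{\left(M,K \right)} = 2 + \left(0 - M\right) = 2 - M$)
$P{\left(c,G \right)} = - 4 G$
$- 38 E{\left(1,-1 \right)} \left(-1 + 2\right) P{\left(-3,5 \right)} = - 38 \left(2 - 1\right) \left(-1 + 2\right) \left(\left(-4\right) 5\right) = - 38 \left(2 - 1\right) 1 \left(-20\right) = \left(-38\right) 1 \left(-20\right) = \left(-38\right) \left(-20\right) = 760$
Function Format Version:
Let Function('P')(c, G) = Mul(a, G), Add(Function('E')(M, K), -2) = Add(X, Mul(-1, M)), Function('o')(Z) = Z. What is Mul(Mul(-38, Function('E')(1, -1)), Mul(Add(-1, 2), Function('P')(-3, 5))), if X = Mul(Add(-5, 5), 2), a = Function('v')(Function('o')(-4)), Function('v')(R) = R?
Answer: 760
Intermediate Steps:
a = -4
X = 0 (X = Mul(0, 2) = 0)
Function('E')(M, K) = Add(2, Mul(-1, M)) (Function('E')(M, K) = Add(2, Add(0, Mul(-1, M))) = Add(2, Mul(-1, M)))
Function('P')(c, G) = Mul(-4, G)
Mul(Mul(-38, Function('E')(1, -1)), Mul(Add(-1, 2), Function('P')(-3, 5))) = Mul(Mul(-38, Add(2, Mul(-1, 1))), Mul(Add(-1, 2), Mul(-4, 5))) = Mul(Mul(-38, Add(2, -1)), Mul(1, -20)) = Mul(Mul(-38, 1), -20) = Mul(-38, -20) = 760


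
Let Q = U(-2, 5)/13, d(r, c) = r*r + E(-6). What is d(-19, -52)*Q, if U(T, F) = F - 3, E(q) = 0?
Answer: 722/13 ≈ 55.538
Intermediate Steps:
d(r, c) = r² (d(r, c) = r*r + 0 = r² + 0 = r²)
U(T, F) = -3 + F
Q = 2/13 (Q = (-3 + 5)/13 = 2*(1/13) = 2/13 ≈ 0.15385)
d(-19, -52)*Q = (-19)²*(2/13) = 361*(2/13) = 722/13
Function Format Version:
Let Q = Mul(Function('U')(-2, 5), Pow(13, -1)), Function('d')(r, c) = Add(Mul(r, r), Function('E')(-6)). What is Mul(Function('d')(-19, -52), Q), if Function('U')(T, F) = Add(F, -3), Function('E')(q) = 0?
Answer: Rational(722, 13) ≈ 55.538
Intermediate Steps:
Function('d')(r, c) = Pow(r, 2) (Function('d')(r, c) = Add(Mul(r, r), 0) = Add(Pow(r, 2), 0) = Pow(r, 2))
Function('U')(T, F) = Add(-3, F)
Q = Rational(2, 13) (Q = Mul(Add(-3, 5), Pow(13, -1)) = Mul(2, Rational(1, 13)) = Rational(2, 13) ≈ 0.15385)
Mul(Function('d')(-19, -52), Q) = Mul(Pow(-19, 2), Rational(2, 13)) = Mul(361, Rational(2, 13)) = Rational(722, 13)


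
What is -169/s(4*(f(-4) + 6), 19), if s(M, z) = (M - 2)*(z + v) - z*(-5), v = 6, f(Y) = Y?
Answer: -169/245 ≈ -0.68980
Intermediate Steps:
s(M, z) = 5*z + (-2 + M)*(6 + z) (s(M, z) = (M - 2)*(z + 6) - z*(-5) = (-2 + M)*(6 + z) - (-5)*z = (-2 + M)*(6 + z) + 5*z = 5*z + (-2 + M)*(6 + z))
-169/s(4*(f(-4) + 6), 19) = -169/(-12 + 3*19 + 6*(4*(-4 + 6)) + (4*(-4 + 6))*19) = -169/(-12 + 57 + 6*(4*2) + (4*2)*19) = -169/(-12 + 57 + 6*8 + 8*19) = -169/(-12 + 57 + 48 + 152) = -169/245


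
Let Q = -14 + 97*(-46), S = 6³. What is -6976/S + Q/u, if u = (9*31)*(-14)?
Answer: -182510/5859 ≈ -31.150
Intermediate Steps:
S = 216
Q = -4476 (Q = -14 - 4462 = -4476)
u = -3906 (u = 279*(-14) = -3906)
-6976/S + Q/u = -6976/216 - 4476/(-3906) = -6976*1/216 - 4476*(-1/3906) = -872/27 + 746/651 = -182510/5859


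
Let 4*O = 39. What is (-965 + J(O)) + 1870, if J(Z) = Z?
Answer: 3659/4 ≈ 914.75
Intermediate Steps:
O = 39/4 (O = (¼)*39 = 39/4 ≈ 9.7500)
(-965 + J(O)) + 1870 = (-965 + 39/4) + 1870 = -3821/4 + 1870 = 3659/4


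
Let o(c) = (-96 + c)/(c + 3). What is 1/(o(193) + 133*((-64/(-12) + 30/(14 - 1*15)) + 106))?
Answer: 588/6360883 ≈ 9.2440e-5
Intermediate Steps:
o(c) = (-96 + c)/(3 + c)
1/(o(193) + 133*((-64/(-12) + 30/(14 - 1*15)) + 106)) = 1/((-96 + 193)/(3 + 193) + 133*((-64/(-12) + 30/(14 - 1*15)) + 106)) = 1/(97/196 + 133*((-64*(-1/12) + 30/(14 - 15)) + 106)) = 1/((1/196)*97 + 133*((16/3 + 30/(-1)) + 106)) = 1/(97/196 + 133*((16/3 + 30*(-1)) + 106)) = 1/(97/196 + 133*((16/3 - 30) + 106)) = 1/(97/196 + 133*(-74/3 + 106)) = 1/(97/196 + 133*(244/3)) = 1/(97/196 + 32452/3) = 1/(6360883/588) = 588/6360883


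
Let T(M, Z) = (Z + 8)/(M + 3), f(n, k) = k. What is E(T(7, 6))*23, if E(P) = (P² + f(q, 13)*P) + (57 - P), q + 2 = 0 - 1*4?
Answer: 43562/25 ≈ 1742.5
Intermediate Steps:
q = -6 (q = -2 + (0 - 1*4) = -2 + (0 - 4) = -2 - 4 = -6)
T(M, Z) = (8 + Z)/(3 + M)
E(P) = 57 + P² + 12*P (E(P) = (P² + 13*P) + (57 - P) = 57 + P² + 12*P)
E(T(7, 6))*23 = (57 + ((8 + 6)/(3 + 7))² + 12*((8 + 6)/(3 + 7)))*23 = (57 + (14/10)² + 12*(14/10))*23 = (57 + ((⅒)*14)² + 12*((⅒)*14))*23 = (57 + (7/5)² + 12*(7/5))*23 = (57 + 49/25 + 84/5)*23 = (1894/25)*23 = 43562/25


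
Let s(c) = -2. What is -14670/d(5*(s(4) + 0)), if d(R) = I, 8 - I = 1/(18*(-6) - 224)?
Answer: -4870440/2657 ≈ -1833.1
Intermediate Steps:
I = 2657/332 (I = 8 - 1/(18*(-6) - 224) = 8 - 1/(-108 - 224) = 8 - 1/(-332) = 8 - 1*(-1/332) = 8 + 1/332 = 2657/332 ≈ 8.0030)
d(R) = 2657/332
-14670/d(5*(s(4) + 0)) = -14670/2657/332 = -14670*332/2657 = -4870440/2657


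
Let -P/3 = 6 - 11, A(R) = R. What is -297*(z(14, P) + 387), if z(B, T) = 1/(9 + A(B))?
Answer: -2643894/23 ≈ -1.1495e+5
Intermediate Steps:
P = 15 (P = -3*(6 - 11) = -3*(-5) = 15)
z(B, T) = 1/(9 + B)
-297*(z(14, P) + 387) = -297*(1/(9 + 14) + 387) = -297*(1/23 + 387) = -297*8902/23 = -2643894/23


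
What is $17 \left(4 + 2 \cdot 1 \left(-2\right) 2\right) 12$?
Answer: $-816$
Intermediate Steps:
$17 \left(4 + 2 \cdot 1 \left(-2\right) 2\right) 12 = 17 \left(4 + 2 \left(\left(-2\right) 2\right)\right) 12 = 17 \left(4 + 2 \left(-4\right)\right) 12 = 17 \left(4 - 8\right) 12 = 17 \left(-4\right) 12 = \left(-68\right) 12 = -816$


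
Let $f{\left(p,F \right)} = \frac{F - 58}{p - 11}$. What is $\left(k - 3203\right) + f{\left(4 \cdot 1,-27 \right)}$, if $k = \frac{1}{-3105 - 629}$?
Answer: $- \frac{83402631}{26138} \approx -3190.9$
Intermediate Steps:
$f{\left(p,F \right)} = \frac{-58 + F}{-11 + p}$ ($f{\left(p,F \right)} = \frac{-58 + F}{p + \left(-27 + 16\right)} = \frac{-58 + F}{p - 11} = \frac{-58 + F}{-11 + p}$)
$k = - \frac{1}{3734}$ ($k = \frac{1}{-3734} = - \frac{1}{3734} \approx -0.00026781$)
$\left(k - 3203\right) + f{\left(4 \cdot 1,-27 \right)} = \left(- \frac{1}{3734} - 3203\right) + \frac{-58 - 27}{-11 + 4 \cdot 1} = - \frac{11960003}{3734} + \frac{1}{-11 + 4} \left(-85\right) = - \frac{11960003}{3734} + \frac{1}{-7} \left(-85\right) = - \frac{11960003}{3734} - - \frac{85}{7} = - \frac{11960003}{3734} + \frac{85}{7} = - \frac{83402631}{26138}$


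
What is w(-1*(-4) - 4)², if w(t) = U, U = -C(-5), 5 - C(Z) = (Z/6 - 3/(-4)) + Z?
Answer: 14641/144 ≈ 101.67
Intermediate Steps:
C(Z) = 17/4 - 7*Z/6 (C(Z) = 5 - ((Z/6 - 3/(-4)) + Z) = 5 - ((Z*(⅙) - 3*(-¼)) + Z) = 5 - ((Z/6 + ¾) + Z) = 5 - ((¾ + Z/6) + Z) = 5 - (¾ + 7*Z/6) = 5 + (-¾ - 7*Z/6) = 17/4 - 7*Z/6)
U = -121/12 (U = -(17/4 - 7/6*(-5)) = -(17/4 + 35/6) = -1*121/12 = -121/12 ≈ -10.083)
w(t) = -121/12
w(-1*(-4) - 4)² = (-121/12)² = 14641/144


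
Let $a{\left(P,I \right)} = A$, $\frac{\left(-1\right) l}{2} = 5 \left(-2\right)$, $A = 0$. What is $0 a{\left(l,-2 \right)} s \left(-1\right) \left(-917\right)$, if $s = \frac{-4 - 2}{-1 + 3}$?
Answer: $0$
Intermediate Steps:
$l = 20$ ($l = - 2 \cdot 5 \left(-2\right) = \left(-2\right) \left(-10\right) = 20$)
$s = -3$ ($s = - \frac{6}{2} = \left(-6\right) \frac{1}{2} = -3$)
$a{\left(P,I \right)} = 0$
$0 a{\left(l,-2 \right)} s \left(-1\right) \left(-917\right) = 0 \cdot 0 \left(-3\right) \left(-1\right) \left(-917\right) = 0 \left(-3\right) \left(-1\right) \left(-917\right) = 0 \left(-1\right) \left(-917\right) = 0 \left(-917\right) = 0$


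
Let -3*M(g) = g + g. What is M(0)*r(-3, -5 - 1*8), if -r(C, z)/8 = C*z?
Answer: 0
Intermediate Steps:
M(g) = -2*g/3 (M(g) = -(g + g)/3 = -2*g/3)
r(C, z) = -8*C*z
M(0)*r(-3, -5 - 1*8) = (-⅔*0)*(-8*(-3)*(-5 - 1*8)) = 0*(-8*(-3)*(-5 - 8)) = 0*(-8*(-3)*(-13)) = 0*(-312) = 0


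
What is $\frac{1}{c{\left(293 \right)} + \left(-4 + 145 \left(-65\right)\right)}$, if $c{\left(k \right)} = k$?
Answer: $- \frac{1}{9136} \approx -0.00010946$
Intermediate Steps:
$\frac{1}{c{\left(293 \right)} + \left(-4 + 145 \left(-65\right)\right)} = \frac{1}{293 + \left(-4 + 145 \left(-65\right)\right)} = \frac{1}{293 - 9429} = \frac{1}{-9136} = - \frac{1}{9136}$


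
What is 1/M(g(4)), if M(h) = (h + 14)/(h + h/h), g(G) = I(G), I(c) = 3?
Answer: 4/17 ≈ 0.23529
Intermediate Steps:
g(G) = 3
M(h) = (14 + h)/(1 + h) (M(h) = (14 + h)/(h + 1) = (14 + h)/(1 + h))
1/M(g(4)) = 1/((14 + 3)/(1 + 3)) = 1/(17/4) = 4/17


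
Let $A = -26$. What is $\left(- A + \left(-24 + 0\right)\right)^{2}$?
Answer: $4$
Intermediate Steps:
$\left(- A + \left(-24 + 0\right)\right)^{2} = \left(\left(-1\right) \left(-26\right) + \left(-24 + 0\right)\right)^{2} = \left(26 - 24\right)^{2} = 2^{2} = 4$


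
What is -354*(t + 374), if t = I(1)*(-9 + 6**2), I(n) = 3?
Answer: -161070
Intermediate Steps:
t = 81 (t = 3*(-9 + 6**2) = 3*(-9 + 36) = 3*27 = 81)
-354*(t + 374) = -354*(81 + 374) = -354*455 = -161070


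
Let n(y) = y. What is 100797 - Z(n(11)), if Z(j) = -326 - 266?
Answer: 101389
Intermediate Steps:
Z(j) = -592
100797 - Z(n(11)) = 100797 - 1*(-592) = 100797 + 592 = 101389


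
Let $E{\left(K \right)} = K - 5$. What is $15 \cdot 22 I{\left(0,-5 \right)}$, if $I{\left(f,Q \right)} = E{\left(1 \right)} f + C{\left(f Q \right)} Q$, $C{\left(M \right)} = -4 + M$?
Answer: $6600$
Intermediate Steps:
$E{\left(K \right)} = -5 + K$ ($E{\left(K \right)} = K - 5 = -5 + K$)
$I{\left(f,Q \right)} = - 4 f + Q \left(-4 + Q f\right)$ ($I{\left(f,Q \right)} = \left(-5 + 1\right) f + \left(-4 + f Q\right) Q = - 4 f + \left(-4 + Q f\right) Q = - 4 f + Q \left(-4 + Q f\right)$)
$15 \cdot 22 I{\left(0,-5 \right)} = 15 \cdot 22 \left(\left(-4\right) 0 - 5 \left(-4 - 0\right)\right) = 330 \left(0 - 5 \left(-4 + 0\right)\right) = 330 \left(0 - -20\right) = 330 \left(0 + 20\right) = 330 \cdot 20 = 6600$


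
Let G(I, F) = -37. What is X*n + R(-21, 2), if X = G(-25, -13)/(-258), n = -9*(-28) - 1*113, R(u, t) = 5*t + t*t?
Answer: 8755/258 ≈ 33.934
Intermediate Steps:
R(u, t) = t² + 5*t (R(u, t) = 5*t + t² = t² + 5*t)
n = 139 (n = 252 - 113 = 139)
X = 37/258 (X = -37/(-258) = -37*(-1/258) = 37/258 ≈ 0.14341)
X*n + R(-21, 2) = (37/258)*139 + 2*(5 + 2) = 5143/258 + 2*7 = 5143/258 + 14 = 8755/258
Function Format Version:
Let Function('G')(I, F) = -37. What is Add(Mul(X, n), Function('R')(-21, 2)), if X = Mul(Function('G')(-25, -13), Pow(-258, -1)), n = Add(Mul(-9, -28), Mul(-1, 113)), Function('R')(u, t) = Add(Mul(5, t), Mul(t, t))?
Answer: Rational(8755, 258) ≈ 33.934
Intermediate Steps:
Function('R')(u, t) = Add(Pow(t, 2), Mul(5, t)) (Function('R')(u, t) = Add(Mul(5, t), Pow(t, 2)) = Add(Pow(t, 2), Mul(5, t)))
n = 139 (n = Add(252, -113) = 139)
X = Rational(37, 258) (X = Mul(-37, Pow(-258, -1)) = Mul(-37, Rational(-1, 258)) = Rational(37, 258) ≈ 0.14341)
Add(Mul(X, n), Function('R')(-21, 2)) = Add(Mul(Rational(37, 258), 139), Mul(2, Add(5, 2))) = Add(Rational(5143, 258), Mul(2, 7)) = Add(Rational(5143, 258), 14) = Rational(8755, 258)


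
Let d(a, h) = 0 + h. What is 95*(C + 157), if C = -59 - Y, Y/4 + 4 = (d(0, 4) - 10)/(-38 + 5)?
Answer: 118370/11 ≈ 10761.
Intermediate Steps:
d(a, h) = h
Y = -168/11 (Y = -16 + 4*((4 - 10)/(-38 + 5)) = -16 + 4*(-6/(-33)) = -16 + 4*(-6*(-1/33)) = -16 + 4*(2/11) = -16 + 8/11 = -168/11 ≈ -15.273)
C = -481/11 (C = -59 - 1*(-168/11) = -59 + 168/11 = -481/11 ≈ -43.727)
95*(C + 157) = 95*(-481/11 + 157) = 95*(1246/11) = 118370/11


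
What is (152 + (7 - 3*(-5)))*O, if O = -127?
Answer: -22098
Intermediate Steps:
(152 + (7 - 3*(-5)))*O = (152 + (7 - 3*(-5)))*(-127) = (152 + (7 + 15))*(-127) = (152 + 22)*(-127) = 174*(-127) = -22098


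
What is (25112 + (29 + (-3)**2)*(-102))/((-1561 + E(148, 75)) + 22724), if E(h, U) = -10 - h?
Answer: 21236/21005 ≈ 1.0110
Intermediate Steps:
(25112 + (29 + (-3)**2)*(-102))/((-1561 + E(148, 75)) + 22724) = (25112 + (29 + (-3)**2)*(-102))/((-1561 + (-10 - 1*148)) + 22724) = (25112 + (29 + 9)*(-102))/((-1561 + (-10 - 148)) + 22724) = (25112 + 38*(-102))/((-1561 - 158) + 22724) = (25112 - 3876)/(-1719 + 22724) = 21236/21005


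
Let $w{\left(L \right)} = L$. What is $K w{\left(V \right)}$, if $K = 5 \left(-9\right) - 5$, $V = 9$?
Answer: $-450$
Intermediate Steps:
$K = -50$ ($K = -45 - 5 = -50$)
$K w{\left(V \right)} = \left(-50\right) 9 = -450$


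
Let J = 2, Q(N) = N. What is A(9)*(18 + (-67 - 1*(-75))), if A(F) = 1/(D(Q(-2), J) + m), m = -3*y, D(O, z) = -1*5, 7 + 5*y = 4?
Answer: -65/8 ≈ -8.1250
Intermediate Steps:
y = -3/5 (y = -7/5 + (1/5)*4 = -7/5 + 4/5 = -3/5 ≈ -0.60000)
D(O, z) = -5
m = 9/5 (m = -3*(-3/5) = 9/5 ≈ 1.8000)
A(F) = -5/16 (A(F) = 1/(-5 + 9/5) = 1/(-16/5) = -5/16)
A(9)*(18 + (-67 - 1*(-75))) = -5*(18 + (-67 - 1*(-75)))/16 = -5*(18 + (-67 + 75))/16 = -5*(18 + 8)/16 = -5/16*26 = -65/8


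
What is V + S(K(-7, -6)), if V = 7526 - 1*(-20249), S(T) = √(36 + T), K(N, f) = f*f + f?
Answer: 27775 + √66 ≈ 27783.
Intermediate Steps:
K(N, f) = f + f² (K(N, f) = f² + f = f + f²)
V = 27775 (V = 7526 + 20249 = 27775)
V + S(K(-7, -6)) = 27775 + √(36 - 6*(1 - 6)) = 27775 + √(36 - 6*(-5)) = 27775 + √(36 + 30) = 27775 + √66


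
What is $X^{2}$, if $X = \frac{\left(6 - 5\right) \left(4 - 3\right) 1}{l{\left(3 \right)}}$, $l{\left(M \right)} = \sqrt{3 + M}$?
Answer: $\frac{1}{6} \approx 0.16667$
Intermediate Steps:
$X = \frac{\sqrt{6}}{6}$ ($X = \frac{\left(6 - 5\right) \left(4 - 3\right) 1}{\sqrt{3 + 3}} = \frac{1 \cdot 1 \cdot 1}{\sqrt{6}} = 1 \cdot 1 \frac{\sqrt{6}}{6} = 1 \frac{\sqrt{6}}{6} = \frac{\sqrt{6}}{6} \approx 0.40825$)
$X^{2} = \left(\frac{\sqrt{6}}{6}\right)^{2} = \frac{1}{6}$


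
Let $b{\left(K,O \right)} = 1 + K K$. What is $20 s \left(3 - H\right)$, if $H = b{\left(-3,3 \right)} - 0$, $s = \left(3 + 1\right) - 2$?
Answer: $-280$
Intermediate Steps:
$s = 2$ ($s = 4 - 2 = 2$)
$b{\left(K,O \right)} = 1 + K^{2}$
$H = 10$ ($H = \left(1 + \left(-3\right)^{2}\right) - 0 = \left(1 + 9\right) + 0 = 10 + 0 = 10$)
$20 s \left(3 - H\right) = 20 \cdot 2 \left(3 - 10\right) = 40 \left(3 - 10\right) = 40 \left(-7\right) = -280$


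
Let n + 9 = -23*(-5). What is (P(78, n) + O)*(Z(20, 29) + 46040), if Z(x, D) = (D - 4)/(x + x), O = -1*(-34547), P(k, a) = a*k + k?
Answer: 15798564225/8 ≈ 1.9748e+9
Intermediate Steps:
n = 106 (n = -9 - 23*(-5) = -9 + 115 = 106)
P(k, a) = k + a*k
O = 34547
Z(x, D) = (-4 + D)/(2*x) (Z(x, D) = (-4 + D)/((2*x)) = (-4 + D)*(1/(2*x)) = (-4 + D)/(2*x))
(P(78, n) + O)*(Z(20, 29) + 46040) = (78*(1 + 106) + 34547)*((1/2)*(-4 + 29)/20 + 46040) = (78*107 + 34547)*((1/2)*(1/20)*25 + 46040) = (8346 + 34547)*(5/8 + 46040) = 42893*(368325/8) = 15798564225/8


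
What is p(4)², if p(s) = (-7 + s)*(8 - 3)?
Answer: 225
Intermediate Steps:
p(s) = -35 + 5*s (p(s) = (-7 + s)*5 = -35 + 5*s)
p(4)² = (-35 + 5*4)² = (-35 + 20)² = (-15)² = 225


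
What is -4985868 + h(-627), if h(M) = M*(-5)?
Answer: -4982733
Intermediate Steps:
h(M) = -5*M
-4985868 + h(-627) = -4985868 - 5*(-627) = -4985868 + 3135 = -4982733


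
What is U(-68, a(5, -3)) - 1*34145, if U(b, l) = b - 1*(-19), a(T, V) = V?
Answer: -34194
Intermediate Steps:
U(b, l) = 19 + b (U(b, l) = b + 19 = 19 + b)
U(-68, a(5, -3)) - 1*34145 = (19 - 68) - 1*34145 = -49 - 34145 = -34194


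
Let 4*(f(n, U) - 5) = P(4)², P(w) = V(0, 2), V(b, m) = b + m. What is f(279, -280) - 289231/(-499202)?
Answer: 3284443/499202 ≈ 6.5794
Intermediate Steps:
P(w) = 2 (P(w) = 0 + 2 = 2)
f(n, U) = 6 (f(n, U) = 5 + (¼)*2² = 5 + (¼)*4 = 5 + 1 = 6)
f(279, -280) - 289231/(-499202) = 6 - 289231/(-499202) = 6 - 289231*(-1)/499202 = 6 - 1*(-289231/499202) = 6 + 289231/499202 = 3284443/499202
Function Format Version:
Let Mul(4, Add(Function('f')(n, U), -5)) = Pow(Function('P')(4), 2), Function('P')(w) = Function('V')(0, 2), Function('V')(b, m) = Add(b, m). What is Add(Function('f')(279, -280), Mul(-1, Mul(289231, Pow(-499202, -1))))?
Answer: Rational(3284443, 499202) ≈ 6.5794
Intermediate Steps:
Function('P')(w) = 2 (Function('P')(w) = Add(0, 2) = 2)
Function('f')(n, U) = 6 (Function('f')(n, U) = Add(5, Mul(Rational(1, 4), Pow(2, 2))) = Add(5, Mul(Rational(1, 4), 4)) = Add(5, 1) = 6)
Add(Function('f')(279, -280), Mul(-1, Mul(289231, Pow(-499202, -1)))) = Add(6, Mul(-1, Mul(289231, Pow(-499202, -1)))) = Add(6, Mul(-1, Mul(289231, Rational(-1, 499202)))) = Add(6, Mul(-1, Rational(-289231, 499202))) = Add(6, Rational(289231, 499202)) = Rational(3284443, 499202)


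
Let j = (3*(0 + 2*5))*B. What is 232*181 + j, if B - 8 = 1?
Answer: 42262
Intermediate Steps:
B = 9 (B = 8 + 1 = 9)
j = 270 (j = (3*(0 + 2*5))*9 = (3*(0 + 10))*9 = (3*10)*9 = 30*9 = 270)
232*181 + j = 232*181 + 270 = 41992 + 270 = 42262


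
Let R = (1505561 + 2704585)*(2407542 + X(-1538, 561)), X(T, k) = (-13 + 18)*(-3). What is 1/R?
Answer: 1/10136040168942 ≈ 9.8658e-14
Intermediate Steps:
X(T, k) = -15 (X(T, k) = 5*(-3) = -15)
R = 10136040168942 (R = (1505561 + 2704585)*(2407542 - 15) = 4210146*2407527 = 10136040168942)
1/R = 1/10136040168942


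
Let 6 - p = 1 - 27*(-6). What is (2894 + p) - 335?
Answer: 2402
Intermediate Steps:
p = -157 (p = 6 - (1 - 27*(-6)) = 6 - (1 + 162) = 6 - 1*163 = 6 - 163 = -157)
(2894 + p) - 335 = (2894 - 157) - 335 = 2737 - 335 = 2402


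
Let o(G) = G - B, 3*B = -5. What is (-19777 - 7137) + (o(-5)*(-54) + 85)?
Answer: -26649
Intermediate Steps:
B = -5/3 (B = (⅓)*(-5) = -5/3 ≈ -1.6667)
o(G) = 5/3 + G (o(G) = G - 1*(-5/3) = G + 5/3 = 5/3 + G)
(-19777 - 7137) + (o(-5)*(-54) + 85) = (-19777 - 7137) + ((5/3 - 5)*(-54) + 85) = -26914 + (-10/3*(-54) + 85) = -26914 + (180 + 85) = -26914 + 265 = -26649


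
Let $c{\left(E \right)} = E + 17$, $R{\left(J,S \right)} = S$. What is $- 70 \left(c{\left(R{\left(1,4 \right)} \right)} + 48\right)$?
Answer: $-4830$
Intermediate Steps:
$c{\left(E \right)} = 17 + E$
$- 70 \left(c{\left(R{\left(1,4 \right)} \right)} + 48\right) = - 70 \left(\left(17 + 4\right) + 48\right) = - 70 \left(21 + 48\right) = \left(-70\right) 69 = -4830$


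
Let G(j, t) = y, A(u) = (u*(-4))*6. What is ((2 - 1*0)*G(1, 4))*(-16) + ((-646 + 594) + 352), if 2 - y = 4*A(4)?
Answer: -12052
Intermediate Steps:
A(u) = -24*u (A(u) = -4*u*6 = -24*u)
y = 386 (y = 2 - 4*(-24*4) = 2 - 4*(-96) = 2 - 1*(-384) = 2 + 384 = 386)
G(j, t) = 386
((2 - 1*0)*G(1, 4))*(-16) + ((-646 + 594) + 352) = ((2 - 1*0)*386)*(-16) + ((-646 + 594) + 352) = ((2 + 0)*386)*(-16) + (-52 + 352) = (2*386)*(-16) + 300 = 772*(-16) + 300 = -12352 + 300 = -12052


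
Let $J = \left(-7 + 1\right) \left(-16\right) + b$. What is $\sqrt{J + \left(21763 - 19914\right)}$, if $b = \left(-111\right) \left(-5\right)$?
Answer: $50$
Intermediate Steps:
$b = 555$
$J = 651$ ($J = \left(-7 + 1\right) \left(-16\right) + 555 = \left(-6\right) \left(-16\right) + 555 = 96 + 555 = 651$)
$\sqrt{J + \left(21763 - 19914\right)} = \sqrt{651 + \left(21763 - 19914\right)} = \sqrt{651 + 1849} = \sqrt{2500} = 50$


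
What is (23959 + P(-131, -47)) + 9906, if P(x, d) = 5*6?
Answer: 33895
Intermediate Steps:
P(x, d) = 30
(23959 + P(-131, -47)) + 9906 = (23959 + 30) + 9906 = 23989 + 9906 = 33895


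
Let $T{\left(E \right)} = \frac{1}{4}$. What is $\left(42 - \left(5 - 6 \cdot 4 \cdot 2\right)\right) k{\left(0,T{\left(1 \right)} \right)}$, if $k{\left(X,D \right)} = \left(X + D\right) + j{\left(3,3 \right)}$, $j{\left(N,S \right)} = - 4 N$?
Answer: $- \frac{3995}{4} \approx -998.75$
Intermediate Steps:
$T{\left(E \right)} = \frac{1}{4}$
$k{\left(X,D \right)} = -12 + D + X$ ($k{\left(X,D \right)} = \left(X + D\right) - 12 = \left(D + X\right) - 12 = -12 + D + X$)
$\left(42 - \left(5 - 6 \cdot 4 \cdot 2\right)\right) k{\left(0,T{\left(1 \right)} \right)} = \left(42 - \left(5 - 6 \cdot 4 \cdot 2\right)\right) \left(-12 + \frac{1}{4} + 0\right) = \left(42 + \left(24 \cdot 2 - 5\right)\right) \left(- \frac{47}{4}\right) = \left(42 + \left(48 - 5\right)\right) \left(- \frac{47}{4}\right) = \left(42 + 43\right) \left(- \frac{47}{4}\right) = 85 \left(- \frac{47}{4}\right) = - \frac{3995}{4}$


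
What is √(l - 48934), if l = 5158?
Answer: 48*I*√19 ≈ 209.23*I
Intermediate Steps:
√(l - 48934) = √(5158 - 48934) = √(-43776) = 48*I*√19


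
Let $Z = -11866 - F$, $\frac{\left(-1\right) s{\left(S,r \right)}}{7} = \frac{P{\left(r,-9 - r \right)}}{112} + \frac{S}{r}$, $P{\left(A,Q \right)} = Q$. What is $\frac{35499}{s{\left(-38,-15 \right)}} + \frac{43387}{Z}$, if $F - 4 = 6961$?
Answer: $- \frac{80312080231}{40919763} \approx -1962.7$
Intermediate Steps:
$F = 6965$ ($F = 4 + 6961 = 6965$)
$s{\left(S,r \right)} = \frac{9}{16} + \frac{r}{16} - \frac{7 S}{r}$ ($s{\left(S,r \right)} = - 7 \left(\frac{-9 - r}{112} + \frac{S}{r}\right) = - 7 \left(\left(-9 - r\right) \frac{1}{112} + \frac{S}{r}\right) = - 7 \left(\left(- \frac{9}{112} - \frac{r}{112}\right) + \frac{S}{r}\right) = - 7 \left(- \frac{9}{112} - \frac{r}{112} + \frac{S}{r}\right) = \frac{9}{16} + \frac{r}{16} - \frac{7 S}{r}$)
$Z = -18831$ ($Z = -11866 - 6965 = -18831$)
$\frac{35499}{s{\left(-38,-15 \right)}} + \frac{43387}{Z} = \frac{35499}{\frac{1}{16} \frac{1}{-15} \left(\left(-112\right) \left(-38\right) - 15 \left(9 - 15\right)\right)} + \frac{43387}{-18831} = \frac{35499}{\frac{1}{16} \left(- \frac{1}{15}\right) \left(4256 - -90\right)} + 43387 \left(- \frac{1}{18831}\right) = \frac{35499}{\frac{1}{16} \left(- \frac{1}{15}\right) \left(4256 + 90\right)} - \frac{43387}{18831} = \frac{35499}{\frac{1}{16} \left(- \frac{1}{15}\right) 4346} - \frac{43387}{18831} = \frac{35499}{- \frac{2173}{120}} - \frac{43387}{18831} = 35499 \left(- \frac{120}{2173}\right) - \frac{43387}{18831} = - \frac{4259880}{2173} - \frac{43387}{18831} = - \frac{80312080231}{40919763}$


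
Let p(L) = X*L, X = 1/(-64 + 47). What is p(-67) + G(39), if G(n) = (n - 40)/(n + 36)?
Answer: 5008/1275 ≈ 3.9278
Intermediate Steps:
G(n) = (-40 + n)/(36 + n)
X = -1/17 (X = 1/(-17) = -1/17 ≈ -0.058824)
p(L) = -L/17
p(-67) + G(39) = -1/17*(-67) + (-40 + 39)/(36 + 39) = 67/17 - 1/75 = 5008/1275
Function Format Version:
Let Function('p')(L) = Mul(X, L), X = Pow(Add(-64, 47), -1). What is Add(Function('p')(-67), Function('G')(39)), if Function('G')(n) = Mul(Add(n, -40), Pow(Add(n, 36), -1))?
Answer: Rational(5008, 1275) ≈ 3.9278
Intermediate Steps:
Function('G')(n) = Mul(Pow(Add(36, n), -1), Add(-40, n)) (Function('G')(n) = Mul(Add(-40, n), Pow(Add(36, n), -1)) = Mul(Pow(Add(36, n), -1), Add(-40, n)))
X = Rational(-1, 17) (X = Pow(-17, -1) = Rational(-1, 17) ≈ -0.058824)
Function('p')(L) = Mul(Rational(-1, 17), L)
Add(Function('p')(-67), Function('G')(39)) = Add(Mul(Rational(-1, 17), -67), Mul(Pow(Add(36, 39), -1), Add(-40, 39))) = Add(Rational(67, 17), Mul(Pow(75, -1), -1)) = Add(Rational(67, 17), Mul(Rational(1, 75), -1)) = Add(Rational(67, 17), Rational(-1, 75)) = Rational(5008, 1275)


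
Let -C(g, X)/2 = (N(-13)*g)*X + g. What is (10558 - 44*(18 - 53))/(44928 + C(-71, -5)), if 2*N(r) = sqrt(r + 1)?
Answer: 27262843/101640860 + 429479*I*sqrt(3)/101640860 ≈ 0.26823 + 0.0073187*I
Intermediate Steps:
N(r) = sqrt(1 + r)/2 (N(r) = sqrt(r + 1)/2 = sqrt(1 + r)/2)
C(g, X) = -2*g - 2*I*X*g*sqrt(3) (C(g, X) = -2*(((sqrt(1 - 13)/2)*g)*X + g) = -2*(((sqrt(-12)/2)*g)*X + g) = -2*((((2*I*sqrt(3))/2)*g)*X + g) = -2*(((I*sqrt(3))*g)*X + g) = -2*((I*g*sqrt(3))*X + g) = -2*(I*X*g*sqrt(3) + g) = -2*(g + I*X*g*sqrt(3)) = -2*g - 2*I*X*g*sqrt(3))
(10558 - 44*(18 - 53))/(44928 + C(-71, -5)) = (10558 - 44*(18 - 53))/(44928 - 2*(-71)*(1 + I*(-5)*sqrt(3))) = (10558 - 44*(-35))/(44928 - 2*(-71)*(1 - 5*I*sqrt(3))) = (10558 + 1540)/(44928 + (142 - 710*I*sqrt(3))) = 12098/(45070 - 710*I*sqrt(3))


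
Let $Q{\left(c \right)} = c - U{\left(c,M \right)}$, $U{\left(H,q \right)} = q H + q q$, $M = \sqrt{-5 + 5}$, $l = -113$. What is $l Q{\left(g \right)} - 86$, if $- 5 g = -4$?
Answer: $- \frac{882}{5} \approx -176.4$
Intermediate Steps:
$g = \frac{4}{5}$ ($g = \left(- \frac{1}{5}\right) \left(-4\right) = \frac{4}{5} \approx 0.8$)
$M = 0$ ($M = \sqrt{0} = 0$)
$U{\left(H,q \right)} = q^{2} + H q$ ($U{\left(H,q \right)} = H q + q^{2} = q^{2} + H q$)
$Q{\left(c \right)} = c$ ($Q{\left(c \right)} = c - 0 \left(c + 0\right) = c - 0 c = c - 0 = c + 0 = c$)
$l Q{\left(g \right)} - 86 = \left(-113\right) \frac{4}{5} - 86 = - \frac{452}{5} - 86 = - \frac{882}{5}$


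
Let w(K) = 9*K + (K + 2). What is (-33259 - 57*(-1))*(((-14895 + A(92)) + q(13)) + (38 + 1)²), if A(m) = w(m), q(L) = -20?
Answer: 414095344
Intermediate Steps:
w(K) = 2 + 10*K (w(K) = 9*K + (2 + K) = 2 + 10*K)
A(m) = 2 + 10*m
(-33259 - 57*(-1))*(((-14895 + A(92)) + q(13)) + (38 + 1)²) = (-33259 - 57*(-1))*(((-14895 + (2 + 10*92)) - 20) + (38 + 1)²) = (-33259 + 57)*(((-14895 + (2 + 920)) - 20) + 39²) = -33202*(((-14895 + 922) - 20) + 1521) = -33202*((-13973 - 20) + 1521) = -33202*(-13993 + 1521) = -33202*(-12472) = 414095344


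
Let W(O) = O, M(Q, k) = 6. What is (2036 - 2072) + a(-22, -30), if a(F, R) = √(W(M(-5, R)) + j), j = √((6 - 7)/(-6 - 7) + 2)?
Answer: -36 + √(1014 + 39*√39)/13 ≈ -33.272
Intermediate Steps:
j = 3*√39/13 (j = √(-1/(-13) + 2) = √(-1*(-1/13) + 2) = √(1/13 + 2) = √(27/13) = 3*√39/13 ≈ 1.4412)
a(F, R) = √(6 + 3*√39/13)
(2036 - 2072) + a(-22, -30) = (2036 - 2072) + √(1014 + 39*√39)/13 = -36 + √(1014 + 39*√39)/13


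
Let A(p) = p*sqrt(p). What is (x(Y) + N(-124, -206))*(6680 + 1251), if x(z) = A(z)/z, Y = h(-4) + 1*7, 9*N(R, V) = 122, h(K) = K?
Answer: 967582/9 + 7931*sqrt(3) ≈ 1.2125e+5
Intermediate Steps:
N(R, V) = 122/9 (N(R, V) = (1/9)*122 = 122/9)
A(p) = p**(3/2)
Y = 3 (Y = -4 + 1*7 = -4 + 7 = 3)
x(z) = sqrt(z) (x(z) = z**(3/2)/z = sqrt(z))
(x(Y) + N(-124, -206))*(6680 + 1251) = (sqrt(3) + 122/9)*(6680 + 1251) = (122/9 + sqrt(3))*7931 = 967582/9 + 7931*sqrt(3)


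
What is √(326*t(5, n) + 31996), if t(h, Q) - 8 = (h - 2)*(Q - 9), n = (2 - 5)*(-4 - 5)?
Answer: 4*√3263 ≈ 228.49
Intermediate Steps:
n = 27 (n = -3*(-9) = 27)
t(h, Q) = 8 + (-9 + Q)*(-2 + h) (t(h, Q) = 8 + (h - 2)*(Q - 9) = 8 + (-2 + h)*(-9 + Q) = 8 + (-9 + Q)*(-2 + h))
√(326*t(5, n) + 31996) = √(326*(26 - 9*5 - 2*27 + 27*5) + 31996) = √(326*(26 - 45 - 54 + 135) + 31996) = √(326*62 + 31996) = √(20212 + 31996) = √52208 = 4*√3263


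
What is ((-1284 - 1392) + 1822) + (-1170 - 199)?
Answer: -2223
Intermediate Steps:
((-1284 - 1392) + 1822) + (-1170 - 199) = (-2676 + 1822) - 1369 = -854 - 1369 = -2223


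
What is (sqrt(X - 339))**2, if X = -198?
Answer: -537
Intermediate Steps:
(sqrt(X - 339))**2 = (sqrt(-198 - 339))**2 = (sqrt(-537))**2 = (I*sqrt(537))**2 = -537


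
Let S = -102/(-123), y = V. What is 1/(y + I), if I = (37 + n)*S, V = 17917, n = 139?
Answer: 41/740581 ≈ 5.5362e-5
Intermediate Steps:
y = 17917
S = 34/41 (S = -102*(-1/123) = 34/41 ≈ 0.82927)
I = 5984/41 (I = (37 + 139)*(34/41) = 176*(34/41) = 5984/41 ≈ 145.95)
1/(y + I) = 1/(17917 + 5984/41) = 1/(740581/41) = 41/740581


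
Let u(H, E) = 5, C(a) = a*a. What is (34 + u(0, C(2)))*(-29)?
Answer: -1131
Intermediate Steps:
C(a) = a²
(34 + u(0, C(2)))*(-29) = (34 + 5)*(-29) = 39*(-29) = -1131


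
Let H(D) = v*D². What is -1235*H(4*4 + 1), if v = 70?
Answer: -24984050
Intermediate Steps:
H(D) = 70*D²
-1235*H(4*4 + 1) = -86450*(4*4 + 1)² = -86450*(16 + 1)² = -86450*17² = -86450*289 = -1235*20230 = -24984050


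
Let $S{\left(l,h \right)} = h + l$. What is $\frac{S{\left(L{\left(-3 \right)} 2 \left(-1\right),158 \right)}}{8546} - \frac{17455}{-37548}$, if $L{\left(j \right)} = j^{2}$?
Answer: $\frac{77213575}{160442604} \approx 0.48125$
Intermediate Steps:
$\frac{S{\left(L{\left(-3 \right)} 2 \left(-1\right),158 \right)}}{8546} - \frac{17455}{-37548} = \frac{158 + \left(-3\right)^{2} \cdot 2 \left(-1\right)}{8546} - \frac{17455}{-37548} = \left(158 + 9 \cdot 2 \left(-1\right)\right) \frac{1}{8546} - - \frac{17455}{37548} = \left(158 + 18 \left(-1\right)\right) \frac{1}{8546} + \frac{17455}{37548} = \left(158 - 18\right) \frac{1}{8546} + \frac{17455}{37548} = 140 \cdot \frac{1}{8546} + \frac{17455}{37548} = \frac{70}{4273} + \frac{17455}{37548} = \frac{77213575}{160442604}$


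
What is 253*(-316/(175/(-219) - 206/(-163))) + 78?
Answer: -2852609814/16589 ≈ -1.7196e+5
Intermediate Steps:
253*(-316/(175/(-219) - 206/(-163))) + 78 = 253*(-316/(175*(-1/219) - 206*(-1/163))) + 78 = 253*(-316/(-175/219 + 206/163)) + 78 = 253*(-316/16589/35697) + 78 = 253*(-316*35697/16589) + 78 = 253*(-11280252/16589) + 78 = -2853903756/16589 + 78 = -2852609814/16589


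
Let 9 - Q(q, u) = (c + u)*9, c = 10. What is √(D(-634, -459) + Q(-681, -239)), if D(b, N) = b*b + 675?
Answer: √404701 ≈ 636.16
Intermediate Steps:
Q(q, u) = -81 - 9*u (Q(q, u) = 9 - (10 + u)*9 = 9 - (90 + 9*u) = 9 + (-90 - 9*u) = -81 - 9*u)
D(b, N) = 675 + b² (D(b, N) = b² + 675 = 675 + b²)
√(D(-634, -459) + Q(-681, -239)) = √((675 + (-634)²) + (-81 - 9*(-239))) = √((675 + 401956) + (-81 + 2151)) = √(402631 + 2070) = √404701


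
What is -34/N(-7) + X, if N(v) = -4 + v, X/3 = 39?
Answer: 1321/11 ≈ 120.09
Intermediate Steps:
X = 117 (X = 3*39 = 117)
-34/N(-7) + X = -34/(-4 - 7) + 117 = -34/(-11) + 117 = -34*(-1/11) + 117 = 34/11 + 117 = 1321/11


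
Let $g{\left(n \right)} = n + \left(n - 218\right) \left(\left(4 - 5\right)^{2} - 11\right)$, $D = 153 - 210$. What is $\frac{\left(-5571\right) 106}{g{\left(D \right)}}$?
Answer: $- \frac{590526}{2693} \approx -219.28$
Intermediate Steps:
$D = -57$ ($D = 153 - 210 = -57$)
$g{\left(n \right)} = 2180 - 9 n$ ($g{\left(n \right)} = n + \left(-218 + n\right) \left(\left(-1\right)^{2} - 11\right) = n + \left(-218 + n\right) \left(1 - 11\right) = n + \left(-218 + n\right) \left(-10\right) = n - \left(-2180 + 10 n\right) = 2180 - 9 n$)
$\frac{\left(-5571\right) 106}{g{\left(D \right)}} = \frac{\left(-5571\right) 106}{2180 - -513} = - \frac{590526}{2180 + 513} = - \frac{590526}{2693}$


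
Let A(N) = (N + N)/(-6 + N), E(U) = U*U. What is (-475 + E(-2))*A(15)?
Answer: -1570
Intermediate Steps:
E(U) = U²
A(N) = 2*N/(-6 + N) (A(N) = (2*N)/(-6 + N) = 2*N/(-6 + N))
(-475 + E(-2))*A(15) = (-475 + (-2)²)*(2*15/(-6 + 15)) = (-475 + 4)*(2*15/9) = -942*15/9 = -471*10/3 = -1570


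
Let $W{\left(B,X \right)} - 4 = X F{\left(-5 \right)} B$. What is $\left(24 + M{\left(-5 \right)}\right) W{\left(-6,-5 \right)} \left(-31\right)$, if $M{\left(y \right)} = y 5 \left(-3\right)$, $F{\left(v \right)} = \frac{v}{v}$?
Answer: $-104346$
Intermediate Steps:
$F{\left(v \right)} = 1$
$W{\left(B,X \right)} = 4 + B X$ ($W{\left(B,X \right)} = 4 + X 1 B = 4 + X B = 4 + B X$)
$M{\left(y \right)} = - 15 y$ ($M{\left(y \right)} = 5 y \left(-3\right) = - 15 y$)
$\left(24 + M{\left(-5 \right)}\right) W{\left(-6,-5 \right)} \left(-31\right) = \left(24 - -75\right) \left(4 - -30\right) \left(-31\right) = \left(24 + 75\right) \left(4 + 30\right) \left(-31\right) = 99 \cdot 34 \left(-31\right) = 3366 \left(-31\right) = -104346$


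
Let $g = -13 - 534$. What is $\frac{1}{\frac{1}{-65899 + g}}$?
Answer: $-66446$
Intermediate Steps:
$g = -547$ ($g = -13 - 534 = -547$)
$\frac{1}{\frac{1}{-65899 + g}} = \frac{1}{\frac{1}{-65899 - 547}} = \frac{1}{\frac{1}{-66446}} = \frac{1}{- \frac{1}{66446}} = -66446$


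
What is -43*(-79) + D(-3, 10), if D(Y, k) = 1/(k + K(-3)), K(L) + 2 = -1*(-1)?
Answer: 30574/9 ≈ 3397.1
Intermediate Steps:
K(L) = -1 (K(L) = -2 - 1*(-1) = -2 + 1 = -1)
D(Y, k) = 1/(-1 + k) (D(Y, k) = 1/(k - 1) = 1/(-1 + k))
-43*(-79) + D(-3, 10) = -43*(-79) + 1/(-1 + 10) = 3397 + 1/9 = 3397 + ⅑ = 30574/9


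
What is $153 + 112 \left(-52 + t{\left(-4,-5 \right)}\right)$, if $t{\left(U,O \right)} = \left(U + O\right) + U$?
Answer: $-7127$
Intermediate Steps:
$t{\left(U,O \right)} = O + 2 U$ ($t{\left(U,O \right)} = \left(O + U\right) + U = O + 2 U$)
$153 + 112 \left(-52 + t{\left(-4,-5 \right)}\right) = 153 + 112 \left(-52 + \left(-5 + 2 \left(-4\right)\right)\right) = 153 + 112 \left(-52 - 13\right) = 153 + 112 \left(-65\right) = 153 - 7280 = -7127$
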